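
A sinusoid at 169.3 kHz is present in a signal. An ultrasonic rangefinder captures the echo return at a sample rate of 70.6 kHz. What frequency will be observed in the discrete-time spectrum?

169.3 kHz mod fs = 28.1 kHz.
28.1 kHz ≤ fs/2 = 35.3 kHz, appears at 28.1 kHz.

28.1 kHz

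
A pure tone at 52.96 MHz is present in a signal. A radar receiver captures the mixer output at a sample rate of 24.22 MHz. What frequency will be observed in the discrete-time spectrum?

4.52 MHz

52.96 MHz mod fs = 4.52 MHz.
4.52 MHz ≤ fs/2 = 12.11 MHz, appears at 4.52 MHz.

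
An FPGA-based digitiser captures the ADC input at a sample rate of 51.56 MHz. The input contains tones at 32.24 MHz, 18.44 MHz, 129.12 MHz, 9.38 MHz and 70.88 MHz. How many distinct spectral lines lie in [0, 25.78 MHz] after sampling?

fs/2 = 25.78 MHz.
32.24 MHz > fs/2 = 25.78 MHz, folds to fs − 32.24 MHz = 19.32 MHz.
18.44 MHz ≤ fs/2 = 25.78 MHz, passes unchanged.
129.12 MHz mod fs = 26 MHz.
26 MHz > fs/2 = 25.78 MHz, folds to fs − 26 MHz = 25.56 MHz.
9.38 MHz ≤ fs/2 = 25.78 MHz, passes unchanged.
70.88 MHz mod fs = 19.32 MHz.
19.32 MHz ≤ fs/2 = 25.78 MHz, appears at 19.32 MHz.
Distinct values: {9.38 MHz, 18.44 MHz, 19.32 MHz, 25.56 MHz} → 4.

4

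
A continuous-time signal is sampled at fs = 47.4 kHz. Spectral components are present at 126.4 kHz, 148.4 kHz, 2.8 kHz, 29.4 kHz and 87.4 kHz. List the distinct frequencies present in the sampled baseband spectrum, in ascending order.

2.8 kHz, 6.2 kHz, 7.4 kHz, 15.8 kHz, 18 kHz

fs/2 = 23.7 kHz.
126.4 kHz mod fs = 31.6 kHz.
31.6 kHz > fs/2 = 23.7 kHz, folds to fs − 31.6 kHz = 15.8 kHz.
148.4 kHz mod fs = 6.2 kHz.
6.2 kHz ≤ fs/2 = 23.7 kHz, appears at 6.2 kHz.
2.8 kHz ≤ fs/2 = 23.7 kHz, passes unchanged.
29.4 kHz > fs/2 = 23.7 kHz, folds to fs − 29.4 kHz = 18 kHz.
87.4 kHz mod fs = 40 kHz.
40 kHz > fs/2 = 23.7 kHz, folds to fs − 40 kHz = 7.4 kHz.
Distinct values: {2.8 kHz, 6.2 kHz, 7.4 kHz, 15.8 kHz, 18 kHz}.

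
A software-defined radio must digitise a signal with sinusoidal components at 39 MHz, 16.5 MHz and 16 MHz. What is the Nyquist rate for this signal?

78 MHz

Highest-frequency component: 39 MHz.
Nyquist rate = 2 × 39 MHz = 78 MHz.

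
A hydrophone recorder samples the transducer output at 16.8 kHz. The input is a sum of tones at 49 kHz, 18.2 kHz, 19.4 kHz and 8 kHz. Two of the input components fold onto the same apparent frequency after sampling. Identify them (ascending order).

fs/2 = 8.4 kHz.
49 kHz mod fs = 15.4 kHz.
15.4 kHz > fs/2 = 8.4 kHz, folds to fs − 15.4 kHz = 1.4 kHz.
18.2 kHz mod fs = 1.4 kHz.
1.4 kHz ≤ fs/2 = 8.4 kHz, appears at 1.4 kHz.
19.4 kHz mod fs = 2.6 kHz.
2.6 kHz ≤ fs/2 = 8.4 kHz, appears at 2.6 kHz.
8 kHz ≤ fs/2 = 8.4 kHz, passes unchanged.
18.2 kHz and 49 kHz both map to 1.4 kHz.

18.2 kHz, 49 kHz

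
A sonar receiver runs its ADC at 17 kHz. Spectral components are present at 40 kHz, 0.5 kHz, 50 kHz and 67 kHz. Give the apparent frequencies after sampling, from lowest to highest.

fs/2 = 8.5 kHz.
40 kHz mod fs = 6 kHz.
6 kHz ≤ fs/2 = 8.5 kHz, appears at 6 kHz.
0.5 kHz ≤ fs/2 = 8.5 kHz, passes unchanged.
50 kHz mod fs = 16 kHz.
16 kHz > fs/2 = 8.5 kHz, folds to fs − 16 kHz = 1 kHz.
67 kHz mod fs = 16 kHz.
16 kHz > fs/2 = 8.5 kHz, folds to fs − 16 kHz = 1 kHz.
Distinct values: {0.5 kHz, 1 kHz, 6 kHz}.

0.5 kHz, 1 kHz, 6 kHz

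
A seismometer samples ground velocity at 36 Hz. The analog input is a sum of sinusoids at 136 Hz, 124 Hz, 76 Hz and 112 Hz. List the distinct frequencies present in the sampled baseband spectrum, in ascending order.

4 Hz, 8 Hz, 16 Hz

fs/2 = 18 Hz.
136 Hz mod fs = 28 Hz.
28 Hz > fs/2 = 18 Hz, folds to fs − 28 Hz = 8 Hz.
124 Hz mod fs = 16 Hz.
16 Hz ≤ fs/2 = 18 Hz, appears at 16 Hz.
76 Hz mod fs = 4 Hz.
4 Hz ≤ fs/2 = 18 Hz, appears at 4 Hz.
112 Hz mod fs = 4 Hz.
4 Hz ≤ fs/2 = 18 Hz, appears at 4 Hz.
Distinct values: {4 Hz, 8 Hz, 16 Hz}.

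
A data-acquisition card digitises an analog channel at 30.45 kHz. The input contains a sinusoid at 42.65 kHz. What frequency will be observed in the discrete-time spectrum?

42.65 kHz mod fs = 12.2 kHz.
12.2 kHz ≤ fs/2 = 15.225 kHz, appears at 12.2 kHz.

12.2 kHz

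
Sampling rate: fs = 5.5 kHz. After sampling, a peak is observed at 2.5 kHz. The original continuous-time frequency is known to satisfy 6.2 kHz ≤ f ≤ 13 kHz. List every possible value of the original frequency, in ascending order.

8 kHz, 8.5 kHz

Frequencies that alias to 2.5 kHz are k·fs ± 2.5 kHz for integer k ≥ 0.
k=0: 2.5 kHz.
k=1: 3 kHz, 8 kHz.
k=2: 8.5 kHz, 13.5 kHz.
k=3: 14 kHz, 19 kHz.
Within [6.2 kHz, 13 kHz]: 8 kHz, 8.5 kHz.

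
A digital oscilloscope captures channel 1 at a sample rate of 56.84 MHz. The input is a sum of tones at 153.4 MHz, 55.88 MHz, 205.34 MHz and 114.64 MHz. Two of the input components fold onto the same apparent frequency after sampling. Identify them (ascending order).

55.88 MHz, 114.64 MHz

fs/2 = 28.42 MHz.
153.4 MHz mod fs = 39.72 MHz.
39.72 MHz > fs/2 = 28.42 MHz, folds to fs − 39.72 MHz = 17.12 MHz.
55.88 MHz > fs/2 = 28.42 MHz, folds to fs − 55.88 MHz = 0.96 MHz.
205.34 MHz mod fs = 34.82 MHz.
34.82 MHz > fs/2 = 28.42 MHz, folds to fs − 34.82 MHz = 22.02 MHz.
114.64 MHz mod fs = 0.96 MHz.
0.96 MHz ≤ fs/2 = 28.42 MHz, appears at 0.96 MHz.
55.88 MHz and 114.64 MHz both map to 0.96 MHz.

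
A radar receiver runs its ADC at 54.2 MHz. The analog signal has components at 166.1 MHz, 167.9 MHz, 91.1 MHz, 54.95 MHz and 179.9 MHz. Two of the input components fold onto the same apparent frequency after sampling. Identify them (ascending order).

91.1 MHz, 179.9 MHz

fs/2 = 27.1 MHz.
166.1 MHz mod fs = 3.5 MHz.
3.5 MHz ≤ fs/2 = 27.1 MHz, appears at 3.5 MHz.
167.9 MHz mod fs = 5.3 MHz.
5.3 MHz ≤ fs/2 = 27.1 MHz, appears at 5.3 MHz.
91.1 MHz mod fs = 36.9 MHz.
36.9 MHz > fs/2 = 27.1 MHz, folds to fs − 36.9 MHz = 17.3 MHz.
54.95 MHz mod fs = 0.75 MHz.
0.75 MHz ≤ fs/2 = 27.1 MHz, appears at 0.75 MHz.
179.9 MHz mod fs = 17.3 MHz.
17.3 MHz ≤ fs/2 = 27.1 MHz, appears at 17.3 MHz.
91.1 MHz and 179.9 MHz both map to 17.3 MHz.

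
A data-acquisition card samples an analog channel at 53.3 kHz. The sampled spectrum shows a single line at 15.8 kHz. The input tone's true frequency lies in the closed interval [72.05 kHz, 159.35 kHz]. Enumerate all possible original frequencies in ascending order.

90.8 kHz, 122.4 kHz, 144.1 kHz

Frequencies that alias to 15.8 kHz are k·fs ± 15.8 kHz for integer k ≥ 0.
k=0: 15.8 kHz.
k=1: 37.5 kHz, 69.1 kHz.
k=2: 90.8 kHz, 122.4 kHz.
k=3: 144.1 kHz, 175.7 kHz.
k=4: 197.4 kHz, 229 kHz.
Within [72.05 kHz, 159.35 kHz]: 90.8 kHz, 122.4 kHz, 144.1 kHz.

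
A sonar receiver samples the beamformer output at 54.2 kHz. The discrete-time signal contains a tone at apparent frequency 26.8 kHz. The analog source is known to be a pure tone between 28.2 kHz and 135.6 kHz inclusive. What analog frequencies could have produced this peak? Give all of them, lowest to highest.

Frequencies that alias to 26.8 kHz are k·fs ± 26.8 kHz for integer k ≥ 0.
k=0: 26.8 kHz.
k=1: 27.4 kHz, 81 kHz.
k=2: 81.6 kHz, 135.2 kHz.
k=3: 135.8 kHz, 189.4 kHz.
Within [28.2 kHz, 135.6 kHz]: 81 kHz, 81.6 kHz, 135.2 kHz.

81 kHz, 81.6 kHz, 135.2 kHz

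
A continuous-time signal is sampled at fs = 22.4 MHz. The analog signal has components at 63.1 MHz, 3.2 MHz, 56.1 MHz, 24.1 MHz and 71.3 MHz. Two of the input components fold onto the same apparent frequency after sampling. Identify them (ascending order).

fs/2 = 11.2 MHz.
63.1 MHz mod fs = 18.3 MHz.
18.3 MHz > fs/2 = 11.2 MHz, folds to fs − 18.3 MHz = 4.1 MHz.
3.2 MHz ≤ fs/2 = 11.2 MHz, passes unchanged.
56.1 MHz mod fs = 11.3 MHz.
11.3 MHz > fs/2 = 11.2 MHz, folds to fs − 11.3 MHz = 11.1 MHz.
24.1 MHz mod fs = 1.7 MHz.
1.7 MHz ≤ fs/2 = 11.2 MHz, appears at 1.7 MHz.
71.3 MHz mod fs = 4.1 MHz.
4.1 MHz ≤ fs/2 = 11.2 MHz, appears at 4.1 MHz.
63.1 MHz and 71.3 MHz both map to 4.1 MHz.

63.1 MHz, 71.3 MHz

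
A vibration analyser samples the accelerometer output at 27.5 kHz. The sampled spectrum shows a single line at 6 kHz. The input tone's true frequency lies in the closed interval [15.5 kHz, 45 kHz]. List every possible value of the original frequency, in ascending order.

Frequencies that alias to 6 kHz are k·fs ± 6 kHz for integer k ≥ 0.
k=0: 6 kHz.
k=1: 21.5 kHz, 33.5 kHz.
k=2: 49 kHz, 61 kHz.
Within [15.5 kHz, 45 kHz]: 21.5 kHz, 33.5 kHz.

21.5 kHz, 33.5 kHz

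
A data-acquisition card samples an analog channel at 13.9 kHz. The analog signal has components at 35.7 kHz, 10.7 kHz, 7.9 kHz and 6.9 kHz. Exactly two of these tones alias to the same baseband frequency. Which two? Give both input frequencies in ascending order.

7.9 kHz, 35.7 kHz

fs/2 = 6.95 kHz.
35.7 kHz mod fs = 7.9 kHz.
7.9 kHz > fs/2 = 6.95 kHz, folds to fs − 7.9 kHz = 6 kHz.
10.7 kHz > fs/2 = 6.95 kHz, folds to fs − 10.7 kHz = 3.2 kHz.
7.9 kHz > fs/2 = 6.95 kHz, folds to fs − 7.9 kHz = 6 kHz.
6.9 kHz ≤ fs/2 = 6.95 kHz, passes unchanged.
7.9 kHz and 35.7 kHz both map to 6 kHz.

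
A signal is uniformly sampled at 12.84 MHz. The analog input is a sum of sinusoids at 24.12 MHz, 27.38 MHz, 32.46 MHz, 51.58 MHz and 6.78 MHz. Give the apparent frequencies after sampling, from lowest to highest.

fs/2 = 6.42 MHz.
24.12 MHz mod fs = 11.28 MHz.
11.28 MHz > fs/2 = 6.42 MHz, folds to fs − 11.28 MHz = 1.56 MHz.
27.38 MHz mod fs = 1.7 MHz.
1.7 MHz ≤ fs/2 = 6.42 MHz, appears at 1.7 MHz.
32.46 MHz mod fs = 6.78 MHz.
6.78 MHz > fs/2 = 6.42 MHz, folds to fs − 6.78 MHz = 6.06 MHz.
51.58 MHz mod fs = 0.22 MHz.
0.22 MHz ≤ fs/2 = 6.42 MHz, appears at 0.22 MHz.
6.78 MHz > fs/2 = 6.42 MHz, folds to fs − 6.78 MHz = 6.06 MHz.
Distinct values: {0.22 MHz, 1.56 MHz, 1.7 MHz, 6.06 MHz}.

0.22 MHz, 1.56 MHz, 1.7 MHz, 6.06 MHz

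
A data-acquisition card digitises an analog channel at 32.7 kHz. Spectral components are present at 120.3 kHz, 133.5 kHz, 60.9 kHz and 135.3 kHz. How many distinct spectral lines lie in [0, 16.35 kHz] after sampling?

3

fs/2 = 16.35 kHz.
120.3 kHz mod fs = 22.2 kHz.
22.2 kHz > fs/2 = 16.35 kHz, folds to fs − 22.2 kHz = 10.5 kHz.
133.5 kHz mod fs = 2.7 kHz.
2.7 kHz ≤ fs/2 = 16.35 kHz, appears at 2.7 kHz.
60.9 kHz mod fs = 28.2 kHz.
28.2 kHz > fs/2 = 16.35 kHz, folds to fs − 28.2 kHz = 4.5 kHz.
135.3 kHz mod fs = 4.5 kHz.
4.5 kHz ≤ fs/2 = 16.35 kHz, appears at 4.5 kHz.
Distinct values: {2.7 kHz, 4.5 kHz, 10.5 kHz} → 3.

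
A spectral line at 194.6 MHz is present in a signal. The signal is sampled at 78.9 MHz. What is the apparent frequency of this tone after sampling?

36.8 MHz

194.6 MHz mod fs = 36.8 MHz.
36.8 MHz ≤ fs/2 = 39.45 MHz, appears at 36.8 MHz.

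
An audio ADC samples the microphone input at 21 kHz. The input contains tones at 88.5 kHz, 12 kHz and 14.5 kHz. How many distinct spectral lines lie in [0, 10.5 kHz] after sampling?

3

fs/2 = 10.5 kHz.
88.5 kHz mod fs = 4.5 kHz.
4.5 kHz ≤ fs/2 = 10.5 kHz, appears at 4.5 kHz.
12 kHz > fs/2 = 10.5 kHz, folds to fs − 12 kHz = 9 kHz.
14.5 kHz > fs/2 = 10.5 kHz, folds to fs − 14.5 kHz = 6.5 kHz.
Distinct values: {4.5 kHz, 6.5 kHz, 9 kHz} → 3.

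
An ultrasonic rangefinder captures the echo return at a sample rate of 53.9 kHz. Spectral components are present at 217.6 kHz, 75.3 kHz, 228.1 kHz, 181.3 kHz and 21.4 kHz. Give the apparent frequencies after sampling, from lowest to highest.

2 kHz, 12.5 kHz, 19.6 kHz, 21.4 kHz

fs/2 = 26.95 kHz.
217.6 kHz mod fs = 2 kHz.
2 kHz ≤ fs/2 = 26.95 kHz, appears at 2 kHz.
75.3 kHz mod fs = 21.4 kHz.
21.4 kHz ≤ fs/2 = 26.95 kHz, appears at 21.4 kHz.
228.1 kHz mod fs = 12.5 kHz.
12.5 kHz ≤ fs/2 = 26.95 kHz, appears at 12.5 kHz.
181.3 kHz mod fs = 19.6 kHz.
19.6 kHz ≤ fs/2 = 26.95 kHz, appears at 19.6 kHz.
21.4 kHz ≤ fs/2 = 26.95 kHz, passes unchanged.
Distinct values: {2 kHz, 12.5 kHz, 19.6 kHz, 21.4 kHz}.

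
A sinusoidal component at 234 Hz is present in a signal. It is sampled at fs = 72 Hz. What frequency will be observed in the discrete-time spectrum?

18 Hz

234 Hz mod fs = 18 Hz.
18 Hz ≤ fs/2 = 36 Hz, appears at 18 Hz.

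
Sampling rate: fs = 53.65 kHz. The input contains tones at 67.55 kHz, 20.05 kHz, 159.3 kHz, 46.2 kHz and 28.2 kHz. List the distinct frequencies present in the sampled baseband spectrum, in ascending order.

1.65 kHz, 7.45 kHz, 13.9 kHz, 20.05 kHz, 25.45 kHz

fs/2 = 26.825 kHz.
67.55 kHz mod fs = 13.9 kHz.
13.9 kHz ≤ fs/2 = 26.825 kHz, appears at 13.9 kHz.
20.05 kHz ≤ fs/2 = 26.825 kHz, passes unchanged.
159.3 kHz mod fs = 52 kHz.
52 kHz > fs/2 = 26.825 kHz, folds to fs − 52 kHz = 1.65 kHz.
46.2 kHz > fs/2 = 26.825 kHz, folds to fs − 46.2 kHz = 7.45 kHz.
28.2 kHz > fs/2 = 26.825 kHz, folds to fs − 28.2 kHz = 25.45 kHz.
Distinct values: {1.65 kHz, 7.45 kHz, 13.9 kHz, 20.05 kHz, 25.45 kHz}.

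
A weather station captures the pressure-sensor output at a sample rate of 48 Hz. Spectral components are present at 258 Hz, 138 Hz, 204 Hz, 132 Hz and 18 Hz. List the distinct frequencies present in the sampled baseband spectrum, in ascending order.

fs/2 = 24 Hz.
258 Hz mod fs = 18 Hz.
18 Hz ≤ fs/2 = 24 Hz, appears at 18 Hz.
138 Hz mod fs = 42 Hz.
42 Hz > fs/2 = 24 Hz, folds to fs − 42 Hz = 6 Hz.
204 Hz mod fs = 12 Hz.
12 Hz ≤ fs/2 = 24 Hz, appears at 12 Hz.
132 Hz mod fs = 36 Hz.
36 Hz > fs/2 = 24 Hz, folds to fs − 36 Hz = 12 Hz.
18 Hz ≤ fs/2 = 24 Hz, passes unchanged.
Distinct values: {6 Hz, 12 Hz, 18 Hz}.

6 Hz, 12 Hz, 18 Hz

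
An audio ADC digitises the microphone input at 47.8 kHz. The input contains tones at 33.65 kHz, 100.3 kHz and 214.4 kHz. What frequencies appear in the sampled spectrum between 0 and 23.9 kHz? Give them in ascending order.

fs/2 = 23.9 kHz.
33.65 kHz > fs/2 = 23.9 kHz, folds to fs − 33.65 kHz = 14.15 kHz.
100.3 kHz mod fs = 4.7 kHz.
4.7 kHz ≤ fs/2 = 23.9 kHz, appears at 4.7 kHz.
214.4 kHz mod fs = 23.2 kHz.
23.2 kHz ≤ fs/2 = 23.9 kHz, appears at 23.2 kHz.
Distinct values: {4.7 kHz, 14.15 kHz, 23.2 kHz}.

4.7 kHz, 14.15 kHz, 23.2 kHz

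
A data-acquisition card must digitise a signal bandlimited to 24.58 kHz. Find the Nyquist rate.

49.16 kHz

Nyquist rate = 2 × 24.58 kHz = 49.16 kHz.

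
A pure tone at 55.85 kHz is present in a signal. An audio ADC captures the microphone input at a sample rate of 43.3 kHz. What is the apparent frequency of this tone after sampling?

55.85 kHz mod fs = 12.55 kHz.
12.55 kHz ≤ fs/2 = 21.65 kHz, appears at 12.55 kHz.

12.55 kHz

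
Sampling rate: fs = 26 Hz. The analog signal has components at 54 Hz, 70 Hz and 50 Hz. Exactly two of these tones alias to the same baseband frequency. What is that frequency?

2 Hz

fs/2 = 13 Hz.
54 Hz mod fs = 2 Hz.
2 Hz ≤ fs/2 = 13 Hz, appears at 2 Hz.
70 Hz mod fs = 18 Hz.
18 Hz > fs/2 = 13 Hz, folds to fs − 18 Hz = 8 Hz.
50 Hz mod fs = 24 Hz.
24 Hz > fs/2 = 13 Hz, folds to fs − 24 Hz = 2 Hz.
50 Hz and 54 Hz both map to 2 Hz.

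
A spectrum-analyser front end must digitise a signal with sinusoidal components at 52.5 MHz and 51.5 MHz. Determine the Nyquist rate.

Highest-frequency component: 52.5 MHz.
Nyquist rate = 2 × 52.5 MHz = 105 MHz.

105 MHz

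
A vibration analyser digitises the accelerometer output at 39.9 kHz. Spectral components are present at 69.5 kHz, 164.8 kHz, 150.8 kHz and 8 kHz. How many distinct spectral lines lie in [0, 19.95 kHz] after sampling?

4

fs/2 = 19.95 kHz.
69.5 kHz mod fs = 29.6 kHz.
29.6 kHz > fs/2 = 19.95 kHz, folds to fs − 29.6 kHz = 10.3 kHz.
164.8 kHz mod fs = 5.2 kHz.
5.2 kHz ≤ fs/2 = 19.95 kHz, appears at 5.2 kHz.
150.8 kHz mod fs = 31.1 kHz.
31.1 kHz > fs/2 = 19.95 kHz, folds to fs − 31.1 kHz = 8.8 kHz.
8 kHz ≤ fs/2 = 19.95 kHz, passes unchanged.
Distinct values: {5.2 kHz, 8 kHz, 8.8 kHz, 10.3 kHz} → 4.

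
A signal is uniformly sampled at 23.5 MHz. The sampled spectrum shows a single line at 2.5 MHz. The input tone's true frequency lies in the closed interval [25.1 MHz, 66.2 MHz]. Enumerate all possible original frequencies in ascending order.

26 MHz, 44.5 MHz, 49.5 MHz

Frequencies that alias to 2.5 MHz are k·fs ± 2.5 MHz for integer k ≥ 0.
k=0: 2.5 MHz.
k=1: 21 MHz, 26 MHz.
k=2: 44.5 MHz, 49.5 MHz.
k=3: 68 MHz, 73 MHz.
Within [25.1 MHz, 66.2 MHz]: 26 MHz, 44.5 MHz, 49.5 MHz.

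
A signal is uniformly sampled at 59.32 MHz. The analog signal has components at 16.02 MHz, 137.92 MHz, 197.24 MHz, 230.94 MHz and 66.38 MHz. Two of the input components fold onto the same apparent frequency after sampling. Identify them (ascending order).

fs/2 = 29.66 MHz.
16.02 MHz ≤ fs/2 = 29.66 MHz, passes unchanged.
137.92 MHz mod fs = 19.28 MHz.
19.28 MHz ≤ fs/2 = 29.66 MHz, appears at 19.28 MHz.
197.24 MHz mod fs = 19.28 MHz.
19.28 MHz ≤ fs/2 = 29.66 MHz, appears at 19.28 MHz.
230.94 MHz mod fs = 52.98 MHz.
52.98 MHz > fs/2 = 29.66 MHz, folds to fs − 52.98 MHz = 6.34 MHz.
66.38 MHz mod fs = 7.06 MHz.
7.06 MHz ≤ fs/2 = 29.66 MHz, appears at 7.06 MHz.
137.92 MHz and 197.24 MHz both map to 19.28 MHz.

137.92 MHz, 197.24 MHz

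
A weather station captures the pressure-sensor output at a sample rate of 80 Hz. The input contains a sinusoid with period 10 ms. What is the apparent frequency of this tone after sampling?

T = 10 ms → f = 1/T = 100 Hz.
100 Hz mod fs = 20 Hz.
20 Hz ≤ fs/2 = 40 Hz, appears at 20 Hz.

20 Hz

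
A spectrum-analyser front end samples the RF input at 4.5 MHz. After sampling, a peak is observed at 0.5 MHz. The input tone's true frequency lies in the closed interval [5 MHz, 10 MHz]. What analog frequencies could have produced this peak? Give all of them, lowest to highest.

Frequencies that alias to 0.5 MHz are k·fs ± 0.5 MHz for integer k ≥ 0.
k=0: 0.5 MHz.
k=1: 4 MHz, 5 MHz.
k=2: 8.5 MHz, 9.5 MHz.
k=3: 13 MHz, 14 MHz.
Within [5 MHz, 10 MHz]: 5 MHz, 8.5 MHz, 9.5 MHz.

5 MHz, 8.5 MHz, 9.5 MHz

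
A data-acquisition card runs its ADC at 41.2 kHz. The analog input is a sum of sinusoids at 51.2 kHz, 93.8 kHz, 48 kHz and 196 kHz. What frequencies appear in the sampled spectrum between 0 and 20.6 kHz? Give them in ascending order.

6.8 kHz, 10 kHz, 11.4 kHz

fs/2 = 20.6 kHz.
51.2 kHz mod fs = 10 kHz.
10 kHz ≤ fs/2 = 20.6 kHz, appears at 10 kHz.
93.8 kHz mod fs = 11.4 kHz.
11.4 kHz ≤ fs/2 = 20.6 kHz, appears at 11.4 kHz.
48 kHz mod fs = 6.8 kHz.
6.8 kHz ≤ fs/2 = 20.6 kHz, appears at 6.8 kHz.
196 kHz mod fs = 31.2 kHz.
31.2 kHz > fs/2 = 20.6 kHz, folds to fs − 31.2 kHz = 10 kHz.
Distinct values: {6.8 kHz, 10 kHz, 11.4 kHz}.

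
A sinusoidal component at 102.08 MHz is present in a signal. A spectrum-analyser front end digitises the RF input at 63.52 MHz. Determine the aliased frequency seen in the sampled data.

102.08 MHz mod fs = 38.56 MHz.
38.56 MHz > fs/2 = 31.76 MHz, folds to fs − 38.56 MHz = 24.96 MHz.

24.96 MHz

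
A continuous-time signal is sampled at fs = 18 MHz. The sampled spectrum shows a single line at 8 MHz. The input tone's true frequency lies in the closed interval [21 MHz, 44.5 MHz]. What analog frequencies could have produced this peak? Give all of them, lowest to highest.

26 MHz, 28 MHz, 44 MHz

Frequencies that alias to 8 MHz are k·fs ± 8 MHz for integer k ≥ 0.
k=0: 8 MHz.
k=1: 10 MHz, 26 MHz.
k=2: 28 MHz, 44 MHz.
k=3: 46 MHz, 62 MHz.
Within [21 MHz, 44.5 MHz]: 26 MHz, 28 MHz, 44 MHz.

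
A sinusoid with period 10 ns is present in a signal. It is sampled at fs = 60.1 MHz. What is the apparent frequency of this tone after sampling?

20.2 MHz

T = 10 ns → f = 1/T = 100 MHz.
100 MHz mod fs = 39.9 MHz.
39.9 MHz > fs/2 = 30.05 MHz, folds to fs − 39.9 MHz = 20.2 MHz.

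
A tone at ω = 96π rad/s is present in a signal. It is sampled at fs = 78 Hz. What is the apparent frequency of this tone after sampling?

30 Hz

ω = 96π rad/s → f = ω/(2π) = 48 Hz.
48 Hz > fs/2 = 39 Hz, folds to fs − 48 Hz = 30 Hz.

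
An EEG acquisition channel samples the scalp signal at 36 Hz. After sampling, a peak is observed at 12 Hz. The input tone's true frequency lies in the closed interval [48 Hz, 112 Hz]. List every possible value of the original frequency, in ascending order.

Frequencies that alias to 12 Hz are k·fs ± 12 Hz for integer k ≥ 0.
k=0: 12 Hz.
k=1: 24 Hz, 48 Hz.
k=2: 60 Hz, 84 Hz.
k=3: 96 Hz, 120 Hz.
k=4: 132 Hz, 156 Hz.
Within [48 Hz, 112 Hz]: 48 Hz, 60 Hz, 84 Hz, 96 Hz.

48 Hz, 60 Hz, 84 Hz, 96 Hz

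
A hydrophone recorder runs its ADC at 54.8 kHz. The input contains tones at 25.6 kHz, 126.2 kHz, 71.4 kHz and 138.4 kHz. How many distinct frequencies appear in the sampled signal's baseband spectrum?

3

fs/2 = 27.4 kHz.
25.6 kHz ≤ fs/2 = 27.4 kHz, passes unchanged.
126.2 kHz mod fs = 16.6 kHz.
16.6 kHz ≤ fs/2 = 27.4 kHz, appears at 16.6 kHz.
71.4 kHz mod fs = 16.6 kHz.
16.6 kHz ≤ fs/2 = 27.4 kHz, appears at 16.6 kHz.
138.4 kHz mod fs = 28.8 kHz.
28.8 kHz > fs/2 = 27.4 kHz, folds to fs − 28.8 kHz = 26 kHz.
Distinct values: {16.6 kHz, 25.6 kHz, 26 kHz} → 3.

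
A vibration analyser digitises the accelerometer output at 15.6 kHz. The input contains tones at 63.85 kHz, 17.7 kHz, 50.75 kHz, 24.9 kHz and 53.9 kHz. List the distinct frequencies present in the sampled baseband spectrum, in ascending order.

1.45 kHz, 2.1 kHz, 3.95 kHz, 6.3 kHz, 7.1 kHz

fs/2 = 7.8 kHz.
63.85 kHz mod fs = 1.45 kHz.
1.45 kHz ≤ fs/2 = 7.8 kHz, appears at 1.45 kHz.
17.7 kHz mod fs = 2.1 kHz.
2.1 kHz ≤ fs/2 = 7.8 kHz, appears at 2.1 kHz.
50.75 kHz mod fs = 3.95 kHz.
3.95 kHz ≤ fs/2 = 7.8 kHz, appears at 3.95 kHz.
24.9 kHz mod fs = 9.3 kHz.
9.3 kHz > fs/2 = 7.8 kHz, folds to fs − 9.3 kHz = 6.3 kHz.
53.9 kHz mod fs = 7.1 kHz.
7.1 kHz ≤ fs/2 = 7.8 kHz, appears at 7.1 kHz.
Distinct values: {1.45 kHz, 2.1 kHz, 3.95 kHz, 6.3 kHz, 7.1 kHz}.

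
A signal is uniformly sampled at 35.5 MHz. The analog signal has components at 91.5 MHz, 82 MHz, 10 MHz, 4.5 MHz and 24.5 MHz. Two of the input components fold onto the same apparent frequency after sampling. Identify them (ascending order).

24.5 MHz, 82 MHz

fs/2 = 17.75 MHz.
91.5 MHz mod fs = 20.5 MHz.
20.5 MHz > fs/2 = 17.75 MHz, folds to fs − 20.5 MHz = 15 MHz.
82 MHz mod fs = 11 MHz.
11 MHz ≤ fs/2 = 17.75 MHz, appears at 11 MHz.
10 MHz ≤ fs/2 = 17.75 MHz, passes unchanged.
4.5 MHz ≤ fs/2 = 17.75 MHz, passes unchanged.
24.5 MHz > fs/2 = 17.75 MHz, folds to fs − 24.5 MHz = 11 MHz.
24.5 MHz and 82 MHz both map to 11 MHz.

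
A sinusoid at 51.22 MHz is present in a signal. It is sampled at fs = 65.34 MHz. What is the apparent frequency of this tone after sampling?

51.22 MHz > fs/2 = 32.67 MHz, folds to fs − 51.22 MHz = 14.12 MHz.

14.12 MHz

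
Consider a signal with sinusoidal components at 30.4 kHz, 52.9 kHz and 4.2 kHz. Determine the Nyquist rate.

Highest-frequency component: 52.9 kHz.
Nyquist rate = 2 × 52.9 kHz = 105.8 kHz.

105.8 kHz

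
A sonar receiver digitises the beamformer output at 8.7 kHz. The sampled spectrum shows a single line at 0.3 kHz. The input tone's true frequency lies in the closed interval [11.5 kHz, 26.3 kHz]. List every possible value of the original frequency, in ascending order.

Frequencies that alias to 0.3 kHz are k·fs ± 0.3 kHz for integer k ≥ 0.
k=0: 0.3 kHz.
k=1: 8.4 kHz, 9 kHz.
k=2: 17.1 kHz, 17.7 kHz.
k=3: 25.8 kHz, 26.4 kHz.
k=4: 34.5 kHz, 35.1 kHz.
Within [11.5 kHz, 26.3 kHz]: 17.1 kHz, 17.7 kHz, 25.8 kHz.

17.1 kHz, 17.7 kHz, 25.8 kHz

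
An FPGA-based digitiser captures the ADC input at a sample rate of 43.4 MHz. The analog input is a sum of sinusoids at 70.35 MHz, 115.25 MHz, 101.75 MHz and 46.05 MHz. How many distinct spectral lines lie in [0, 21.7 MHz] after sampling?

3

fs/2 = 21.7 MHz.
70.35 MHz mod fs = 26.95 MHz.
26.95 MHz > fs/2 = 21.7 MHz, folds to fs − 26.95 MHz = 16.45 MHz.
115.25 MHz mod fs = 28.45 MHz.
28.45 MHz > fs/2 = 21.7 MHz, folds to fs − 28.45 MHz = 14.95 MHz.
101.75 MHz mod fs = 14.95 MHz.
14.95 MHz ≤ fs/2 = 21.7 MHz, appears at 14.95 MHz.
46.05 MHz mod fs = 2.65 MHz.
2.65 MHz ≤ fs/2 = 21.7 MHz, appears at 2.65 MHz.
Distinct values: {2.65 MHz, 14.95 MHz, 16.45 MHz} → 3.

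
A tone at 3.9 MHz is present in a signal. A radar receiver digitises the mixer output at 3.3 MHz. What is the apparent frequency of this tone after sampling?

0.6 MHz

3.9 MHz mod fs = 0.6 MHz.
0.6 MHz ≤ fs/2 = 1.65 MHz, appears at 0.6 MHz.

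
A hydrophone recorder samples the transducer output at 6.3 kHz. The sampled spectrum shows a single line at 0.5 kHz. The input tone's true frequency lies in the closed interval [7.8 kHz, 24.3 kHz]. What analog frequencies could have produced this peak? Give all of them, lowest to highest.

12.1 kHz, 13.1 kHz, 18.4 kHz, 19.4 kHz

Frequencies that alias to 0.5 kHz are k·fs ± 0.5 kHz for integer k ≥ 0.
k=0: 0.5 kHz.
k=1: 5.8 kHz, 6.8 kHz.
k=2: 12.1 kHz, 13.1 kHz.
k=3: 18.4 kHz, 19.4 kHz.
k=4: 24.7 kHz, 25.7 kHz.
Within [7.8 kHz, 24.3 kHz]: 12.1 kHz, 13.1 kHz, 18.4 kHz, 19.4 kHz.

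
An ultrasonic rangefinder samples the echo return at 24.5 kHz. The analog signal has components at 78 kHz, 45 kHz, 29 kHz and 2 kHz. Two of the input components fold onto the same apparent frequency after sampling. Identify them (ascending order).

29 kHz, 78 kHz

fs/2 = 12.25 kHz.
78 kHz mod fs = 4.5 kHz.
4.5 kHz ≤ fs/2 = 12.25 kHz, appears at 4.5 kHz.
45 kHz mod fs = 20.5 kHz.
20.5 kHz > fs/2 = 12.25 kHz, folds to fs − 20.5 kHz = 4 kHz.
29 kHz mod fs = 4.5 kHz.
4.5 kHz ≤ fs/2 = 12.25 kHz, appears at 4.5 kHz.
2 kHz ≤ fs/2 = 12.25 kHz, passes unchanged.
29 kHz and 78 kHz both map to 4.5 kHz.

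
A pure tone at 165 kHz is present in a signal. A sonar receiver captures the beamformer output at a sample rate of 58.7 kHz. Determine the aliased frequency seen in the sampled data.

165 kHz mod fs = 47.6 kHz.
47.6 kHz > fs/2 = 29.35 kHz, folds to fs − 47.6 kHz = 11.1 kHz.

11.1 kHz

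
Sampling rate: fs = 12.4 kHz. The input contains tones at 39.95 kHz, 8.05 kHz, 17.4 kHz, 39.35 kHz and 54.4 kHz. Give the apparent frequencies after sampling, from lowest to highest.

2.15 kHz, 2.75 kHz, 4.35 kHz, 4.8 kHz, 5 kHz

fs/2 = 6.2 kHz.
39.95 kHz mod fs = 2.75 kHz.
2.75 kHz ≤ fs/2 = 6.2 kHz, appears at 2.75 kHz.
8.05 kHz > fs/2 = 6.2 kHz, folds to fs − 8.05 kHz = 4.35 kHz.
17.4 kHz mod fs = 5 kHz.
5 kHz ≤ fs/2 = 6.2 kHz, appears at 5 kHz.
39.35 kHz mod fs = 2.15 kHz.
2.15 kHz ≤ fs/2 = 6.2 kHz, appears at 2.15 kHz.
54.4 kHz mod fs = 4.8 kHz.
4.8 kHz ≤ fs/2 = 6.2 kHz, appears at 4.8 kHz.
Distinct values: {2.15 kHz, 2.75 kHz, 4.35 kHz, 4.8 kHz, 5 kHz}.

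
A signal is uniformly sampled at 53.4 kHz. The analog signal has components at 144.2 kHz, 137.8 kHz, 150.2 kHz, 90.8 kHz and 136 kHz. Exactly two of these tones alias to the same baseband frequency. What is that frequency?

fs/2 = 26.7 kHz.
144.2 kHz mod fs = 37.4 kHz.
37.4 kHz > fs/2 = 26.7 kHz, folds to fs − 37.4 kHz = 16 kHz.
137.8 kHz mod fs = 31 kHz.
31 kHz > fs/2 = 26.7 kHz, folds to fs − 31 kHz = 22.4 kHz.
150.2 kHz mod fs = 43.4 kHz.
43.4 kHz > fs/2 = 26.7 kHz, folds to fs − 43.4 kHz = 10 kHz.
90.8 kHz mod fs = 37.4 kHz.
37.4 kHz > fs/2 = 26.7 kHz, folds to fs − 37.4 kHz = 16 kHz.
136 kHz mod fs = 29.2 kHz.
29.2 kHz > fs/2 = 26.7 kHz, folds to fs − 29.2 kHz = 24.2 kHz.
90.8 kHz and 144.2 kHz both map to 16 kHz.

16 kHz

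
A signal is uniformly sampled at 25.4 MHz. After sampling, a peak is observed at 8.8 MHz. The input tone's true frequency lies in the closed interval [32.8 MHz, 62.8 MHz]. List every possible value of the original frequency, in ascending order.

34.2 MHz, 42 MHz, 59.6 MHz

Frequencies that alias to 8.8 MHz are k·fs ± 8.8 MHz for integer k ≥ 0.
k=0: 8.8 MHz.
k=1: 16.6 MHz, 34.2 MHz.
k=2: 42 MHz, 59.6 MHz.
k=3: 67.4 MHz, 85 MHz.
Within [32.8 MHz, 62.8 MHz]: 34.2 MHz, 42 MHz, 59.6 MHz.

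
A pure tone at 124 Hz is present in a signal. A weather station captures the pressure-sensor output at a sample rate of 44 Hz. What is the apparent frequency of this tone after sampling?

124 Hz mod fs = 36 Hz.
36 Hz > fs/2 = 22 Hz, folds to fs − 36 Hz = 8 Hz.

8 Hz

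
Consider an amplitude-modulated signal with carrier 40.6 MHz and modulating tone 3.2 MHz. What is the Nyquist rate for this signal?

AM sidebands sit at fc ± fm = 37.4 MHz and 43.8 MHz.
Highest-frequency component: 43.8 MHz.
Nyquist rate = 2 × 43.8 MHz = 87.6 MHz.

87.6 MHz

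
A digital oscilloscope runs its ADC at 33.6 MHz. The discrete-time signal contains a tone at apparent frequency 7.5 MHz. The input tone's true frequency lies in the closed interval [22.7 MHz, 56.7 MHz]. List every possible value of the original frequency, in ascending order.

Frequencies that alias to 7.5 MHz are k·fs ± 7.5 MHz for integer k ≥ 0.
k=0: 7.5 MHz.
k=1: 26.1 MHz, 41.1 MHz.
k=2: 59.7 MHz, 74.7 MHz.
Within [22.7 MHz, 56.7 MHz]: 26.1 MHz, 41.1 MHz.

26.1 MHz, 41.1 MHz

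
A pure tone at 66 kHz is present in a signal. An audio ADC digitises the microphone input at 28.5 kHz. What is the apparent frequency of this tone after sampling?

9 kHz

66 kHz mod fs = 9 kHz.
9 kHz ≤ fs/2 = 14.25 kHz, appears at 9 kHz.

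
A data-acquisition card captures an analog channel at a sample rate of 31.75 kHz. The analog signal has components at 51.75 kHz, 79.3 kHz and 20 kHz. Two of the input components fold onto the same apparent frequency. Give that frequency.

11.75 kHz

fs/2 = 15.875 kHz.
51.75 kHz mod fs = 20 kHz.
20 kHz > fs/2 = 15.875 kHz, folds to fs − 20 kHz = 11.75 kHz.
79.3 kHz mod fs = 15.8 kHz.
15.8 kHz ≤ fs/2 = 15.875 kHz, appears at 15.8 kHz.
20 kHz > fs/2 = 15.875 kHz, folds to fs − 20 kHz = 11.75 kHz.
20 kHz and 51.75 kHz both map to 11.75 kHz.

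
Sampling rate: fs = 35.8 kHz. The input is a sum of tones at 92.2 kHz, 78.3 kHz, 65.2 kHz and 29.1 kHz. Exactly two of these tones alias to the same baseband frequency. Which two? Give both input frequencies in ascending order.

fs/2 = 17.9 kHz.
92.2 kHz mod fs = 20.6 kHz.
20.6 kHz > fs/2 = 17.9 kHz, folds to fs − 20.6 kHz = 15.2 kHz.
78.3 kHz mod fs = 6.7 kHz.
6.7 kHz ≤ fs/2 = 17.9 kHz, appears at 6.7 kHz.
65.2 kHz mod fs = 29.4 kHz.
29.4 kHz > fs/2 = 17.9 kHz, folds to fs − 29.4 kHz = 6.4 kHz.
29.1 kHz > fs/2 = 17.9 kHz, folds to fs − 29.1 kHz = 6.7 kHz.
29.1 kHz and 78.3 kHz both map to 6.7 kHz.

29.1 kHz, 78.3 kHz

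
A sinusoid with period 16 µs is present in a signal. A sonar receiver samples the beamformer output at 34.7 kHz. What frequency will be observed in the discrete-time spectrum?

T = 16 µs → f = 1/T = 62.5 kHz.
62.5 kHz mod fs = 27.8 kHz.
27.8 kHz > fs/2 = 17.35 kHz, folds to fs − 27.8 kHz = 6.9 kHz.

6.9 kHz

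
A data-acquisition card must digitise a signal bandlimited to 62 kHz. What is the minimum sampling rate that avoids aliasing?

124 kHz

Nyquist rate = 2 × 62 kHz = 124 kHz.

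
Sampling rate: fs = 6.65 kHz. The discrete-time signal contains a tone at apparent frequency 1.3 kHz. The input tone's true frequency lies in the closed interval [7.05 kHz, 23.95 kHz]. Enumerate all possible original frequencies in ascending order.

7.95 kHz, 12 kHz, 14.6 kHz, 18.65 kHz, 21.25 kHz

Frequencies that alias to 1.3 kHz are k·fs ± 1.3 kHz for integer k ≥ 0.
k=0: 1.3 kHz.
k=1: 5.35 kHz, 7.95 kHz.
k=2: 12 kHz, 14.6 kHz.
k=3: 18.65 kHz, 21.25 kHz.
k=4: 25.3 kHz, 27.9 kHz.
Within [7.05 kHz, 23.95 kHz]: 7.95 kHz, 12 kHz, 14.6 kHz, 18.65 kHz, 21.25 kHz.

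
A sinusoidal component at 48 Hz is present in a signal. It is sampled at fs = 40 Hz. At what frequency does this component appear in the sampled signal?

48 Hz mod fs = 8 Hz.
8 Hz ≤ fs/2 = 20 Hz, appears at 8 Hz.

8 Hz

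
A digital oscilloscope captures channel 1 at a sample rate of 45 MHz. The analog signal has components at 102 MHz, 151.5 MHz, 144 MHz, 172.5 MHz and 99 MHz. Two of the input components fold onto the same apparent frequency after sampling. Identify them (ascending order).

99 MHz, 144 MHz

fs/2 = 22.5 MHz.
102 MHz mod fs = 12 MHz.
12 MHz ≤ fs/2 = 22.5 MHz, appears at 12 MHz.
151.5 MHz mod fs = 16.5 MHz.
16.5 MHz ≤ fs/2 = 22.5 MHz, appears at 16.5 MHz.
144 MHz mod fs = 9 MHz.
9 MHz ≤ fs/2 = 22.5 MHz, appears at 9 MHz.
172.5 MHz mod fs = 37.5 MHz.
37.5 MHz > fs/2 = 22.5 MHz, folds to fs − 37.5 MHz = 7.5 MHz.
99 MHz mod fs = 9 MHz.
9 MHz ≤ fs/2 = 22.5 MHz, appears at 9 MHz.
99 MHz and 144 MHz both map to 9 MHz.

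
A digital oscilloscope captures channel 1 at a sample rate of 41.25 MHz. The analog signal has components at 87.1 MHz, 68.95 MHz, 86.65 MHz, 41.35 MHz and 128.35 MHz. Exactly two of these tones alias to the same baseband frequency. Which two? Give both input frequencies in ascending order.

87.1 MHz, 128.35 MHz

fs/2 = 20.625 MHz.
87.1 MHz mod fs = 4.6 MHz.
4.6 MHz ≤ fs/2 = 20.625 MHz, appears at 4.6 MHz.
68.95 MHz mod fs = 27.7 MHz.
27.7 MHz > fs/2 = 20.625 MHz, folds to fs − 27.7 MHz = 13.55 MHz.
86.65 MHz mod fs = 4.15 MHz.
4.15 MHz ≤ fs/2 = 20.625 MHz, appears at 4.15 MHz.
41.35 MHz mod fs = 0.1 MHz.
0.1 MHz ≤ fs/2 = 20.625 MHz, appears at 0.1 MHz.
128.35 MHz mod fs = 4.6 MHz.
4.6 MHz ≤ fs/2 = 20.625 MHz, appears at 4.6 MHz.
87.1 MHz and 128.35 MHz both map to 4.6 MHz.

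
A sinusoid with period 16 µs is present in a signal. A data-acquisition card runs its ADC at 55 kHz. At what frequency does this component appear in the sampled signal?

T = 16 µs → f = 1/T = 62.5 kHz.
62.5 kHz mod fs = 7.5 kHz.
7.5 kHz ≤ fs/2 = 27.5 kHz, appears at 7.5 kHz.

7.5 kHz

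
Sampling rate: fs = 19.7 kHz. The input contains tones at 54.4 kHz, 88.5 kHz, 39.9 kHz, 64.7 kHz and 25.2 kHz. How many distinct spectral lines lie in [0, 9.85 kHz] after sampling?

5

fs/2 = 9.85 kHz.
54.4 kHz mod fs = 15 kHz.
15 kHz > fs/2 = 9.85 kHz, folds to fs − 15 kHz = 4.7 kHz.
88.5 kHz mod fs = 9.7 kHz.
9.7 kHz ≤ fs/2 = 9.85 kHz, appears at 9.7 kHz.
39.9 kHz mod fs = 0.5 kHz.
0.5 kHz ≤ fs/2 = 9.85 kHz, appears at 0.5 kHz.
64.7 kHz mod fs = 5.6 kHz.
5.6 kHz ≤ fs/2 = 9.85 kHz, appears at 5.6 kHz.
25.2 kHz mod fs = 5.5 kHz.
5.5 kHz ≤ fs/2 = 9.85 kHz, appears at 5.5 kHz.
Distinct values: {0.5 kHz, 4.7 kHz, 5.5 kHz, 5.6 kHz, 9.7 kHz} → 5.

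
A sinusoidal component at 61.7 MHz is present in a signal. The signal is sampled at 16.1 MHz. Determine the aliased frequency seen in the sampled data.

2.7 MHz

61.7 MHz mod fs = 13.4 MHz.
13.4 MHz > fs/2 = 8.05 MHz, folds to fs − 13.4 MHz = 2.7 MHz.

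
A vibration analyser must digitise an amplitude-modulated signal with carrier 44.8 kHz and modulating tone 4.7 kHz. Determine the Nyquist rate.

99 kHz

AM sidebands sit at fc ± fm = 40.1 kHz and 49.5 kHz.
Highest-frequency component: 49.5 kHz.
Nyquist rate = 2 × 49.5 kHz = 99 kHz.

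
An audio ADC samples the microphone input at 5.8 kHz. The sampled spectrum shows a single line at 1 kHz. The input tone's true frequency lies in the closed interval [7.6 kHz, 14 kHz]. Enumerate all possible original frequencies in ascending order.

10.6 kHz, 12.6 kHz

Frequencies that alias to 1 kHz are k·fs ± 1 kHz for integer k ≥ 0.
k=0: 1 kHz.
k=1: 4.8 kHz, 6.8 kHz.
k=2: 10.6 kHz, 12.6 kHz.
k=3: 16.4 kHz, 18.4 kHz.
Within [7.6 kHz, 14 kHz]: 10.6 kHz, 12.6 kHz.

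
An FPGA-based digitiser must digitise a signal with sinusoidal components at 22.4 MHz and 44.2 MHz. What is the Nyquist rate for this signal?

88.4 MHz

Highest-frequency component: 44.2 MHz.
Nyquist rate = 2 × 44.2 MHz = 88.4 MHz.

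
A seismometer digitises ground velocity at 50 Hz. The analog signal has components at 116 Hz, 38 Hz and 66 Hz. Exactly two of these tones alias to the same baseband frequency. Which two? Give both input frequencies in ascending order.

fs/2 = 25 Hz.
116 Hz mod fs = 16 Hz.
16 Hz ≤ fs/2 = 25 Hz, appears at 16 Hz.
38 Hz > fs/2 = 25 Hz, folds to fs − 38 Hz = 12 Hz.
66 Hz mod fs = 16 Hz.
16 Hz ≤ fs/2 = 25 Hz, appears at 16 Hz.
66 Hz and 116 Hz both map to 16 Hz.

66 Hz, 116 Hz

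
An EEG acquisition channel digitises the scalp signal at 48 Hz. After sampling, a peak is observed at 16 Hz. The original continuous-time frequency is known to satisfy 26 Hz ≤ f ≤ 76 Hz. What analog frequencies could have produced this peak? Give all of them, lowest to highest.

Frequencies that alias to 16 Hz are k·fs ± 16 Hz for integer k ≥ 0.
k=0: 16 Hz.
k=1: 32 Hz, 64 Hz.
k=2: 80 Hz, 112 Hz.
Within [26 Hz, 76 Hz]: 32 Hz, 64 Hz.

32 Hz, 64 Hz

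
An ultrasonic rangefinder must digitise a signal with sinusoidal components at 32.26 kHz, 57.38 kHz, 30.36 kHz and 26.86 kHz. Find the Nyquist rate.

Highest-frequency component: 57.38 kHz.
Nyquist rate = 2 × 57.38 kHz = 114.76 kHz.

114.76 kHz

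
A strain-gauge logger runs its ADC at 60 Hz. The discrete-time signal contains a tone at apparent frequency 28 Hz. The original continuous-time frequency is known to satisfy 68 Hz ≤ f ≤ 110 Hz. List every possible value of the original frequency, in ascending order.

88 Hz, 92 Hz

Frequencies that alias to 28 Hz are k·fs ± 28 Hz for integer k ≥ 0.
k=0: 28 Hz.
k=1: 32 Hz, 88 Hz.
k=2: 92 Hz, 148 Hz.
k=3: 152 Hz, 208 Hz.
Within [68 Hz, 110 Hz]: 88 Hz, 92 Hz.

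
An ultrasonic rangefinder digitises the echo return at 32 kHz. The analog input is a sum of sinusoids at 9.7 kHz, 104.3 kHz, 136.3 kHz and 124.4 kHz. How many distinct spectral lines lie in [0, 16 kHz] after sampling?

3

fs/2 = 16 kHz.
9.7 kHz ≤ fs/2 = 16 kHz, passes unchanged.
104.3 kHz mod fs = 8.3 kHz.
8.3 kHz ≤ fs/2 = 16 kHz, appears at 8.3 kHz.
136.3 kHz mod fs = 8.3 kHz.
8.3 kHz ≤ fs/2 = 16 kHz, appears at 8.3 kHz.
124.4 kHz mod fs = 28.4 kHz.
28.4 kHz > fs/2 = 16 kHz, folds to fs − 28.4 kHz = 3.6 kHz.
Distinct values: {3.6 kHz, 8.3 kHz, 9.7 kHz} → 3.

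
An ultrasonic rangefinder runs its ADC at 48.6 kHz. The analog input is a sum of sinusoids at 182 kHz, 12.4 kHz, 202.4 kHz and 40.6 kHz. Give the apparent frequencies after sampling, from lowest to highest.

fs/2 = 24.3 kHz.
182 kHz mod fs = 36.2 kHz.
36.2 kHz > fs/2 = 24.3 kHz, folds to fs − 36.2 kHz = 12.4 kHz.
12.4 kHz ≤ fs/2 = 24.3 kHz, passes unchanged.
202.4 kHz mod fs = 8 kHz.
8 kHz ≤ fs/2 = 24.3 kHz, appears at 8 kHz.
40.6 kHz > fs/2 = 24.3 kHz, folds to fs − 40.6 kHz = 8 kHz.
Distinct values: {8 kHz, 12.4 kHz}.

8 kHz, 12.4 kHz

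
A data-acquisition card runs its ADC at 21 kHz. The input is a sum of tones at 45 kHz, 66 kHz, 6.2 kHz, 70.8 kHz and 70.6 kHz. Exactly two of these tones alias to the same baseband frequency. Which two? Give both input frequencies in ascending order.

45 kHz, 66 kHz

fs/2 = 10.5 kHz.
45 kHz mod fs = 3 kHz.
3 kHz ≤ fs/2 = 10.5 kHz, appears at 3 kHz.
66 kHz mod fs = 3 kHz.
3 kHz ≤ fs/2 = 10.5 kHz, appears at 3 kHz.
6.2 kHz ≤ fs/2 = 10.5 kHz, passes unchanged.
70.8 kHz mod fs = 7.8 kHz.
7.8 kHz ≤ fs/2 = 10.5 kHz, appears at 7.8 kHz.
70.6 kHz mod fs = 7.6 kHz.
7.6 kHz ≤ fs/2 = 10.5 kHz, appears at 7.6 kHz.
45 kHz and 66 kHz both map to 3 kHz.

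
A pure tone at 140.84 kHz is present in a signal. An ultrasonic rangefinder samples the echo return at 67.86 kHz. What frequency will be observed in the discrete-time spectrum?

5.12 kHz

140.84 kHz mod fs = 5.12 kHz.
5.12 kHz ≤ fs/2 = 33.93 kHz, appears at 5.12 kHz.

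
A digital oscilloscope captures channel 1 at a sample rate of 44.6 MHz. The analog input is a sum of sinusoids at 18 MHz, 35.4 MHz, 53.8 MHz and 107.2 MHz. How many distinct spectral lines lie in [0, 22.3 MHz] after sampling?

2

fs/2 = 22.3 MHz.
18 MHz ≤ fs/2 = 22.3 MHz, passes unchanged.
35.4 MHz > fs/2 = 22.3 MHz, folds to fs − 35.4 MHz = 9.2 MHz.
53.8 MHz mod fs = 9.2 MHz.
9.2 MHz ≤ fs/2 = 22.3 MHz, appears at 9.2 MHz.
107.2 MHz mod fs = 18 MHz.
18 MHz ≤ fs/2 = 22.3 MHz, appears at 18 MHz.
Distinct values: {9.2 MHz, 18 MHz} → 2.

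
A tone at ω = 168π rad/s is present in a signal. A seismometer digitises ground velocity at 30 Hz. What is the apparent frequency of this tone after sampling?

ω = 168π rad/s → f = ω/(2π) = 84 Hz.
84 Hz mod fs = 24 Hz.
24 Hz > fs/2 = 15 Hz, folds to fs − 24 Hz = 6 Hz.

6 Hz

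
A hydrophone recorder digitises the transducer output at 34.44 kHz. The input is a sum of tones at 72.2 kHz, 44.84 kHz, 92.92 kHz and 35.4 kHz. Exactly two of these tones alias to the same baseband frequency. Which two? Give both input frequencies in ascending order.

44.84 kHz, 92.92 kHz

fs/2 = 17.22 kHz.
72.2 kHz mod fs = 3.32 kHz.
3.32 kHz ≤ fs/2 = 17.22 kHz, appears at 3.32 kHz.
44.84 kHz mod fs = 10.4 kHz.
10.4 kHz ≤ fs/2 = 17.22 kHz, appears at 10.4 kHz.
92.92 kHz mod fs = 24.04 kHz.
24.04 kHz > fs/2 = 17.22 kHz, folds to fs − 24.04 kHz = 10.4 kHz.
35.4 kHz mod fs = 0.96 kHz.
0.96 kHz ≤ fs/2 = 17.22 kHz, appears at 0.96 kHz.
44.84 kHz and 92.92 kHz both map to 10.4 kHz.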